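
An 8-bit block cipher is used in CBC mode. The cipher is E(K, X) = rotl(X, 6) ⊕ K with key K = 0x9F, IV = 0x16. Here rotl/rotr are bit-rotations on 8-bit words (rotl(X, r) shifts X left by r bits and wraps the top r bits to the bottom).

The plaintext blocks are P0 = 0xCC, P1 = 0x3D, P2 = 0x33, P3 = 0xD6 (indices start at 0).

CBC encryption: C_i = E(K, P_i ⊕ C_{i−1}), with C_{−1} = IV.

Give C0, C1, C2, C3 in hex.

C0 = 0x29, C1 = 0x9A, C2 = 0xF5, C3 = 0x57

C0: P0 ⊕ 0x16 = 0xDA; E(K, 0xDA) = 0x29.
C1: P1 ⊕ 0x29 = 0x14; E(K, 0x14) = 0x9A.
C2: P2 ⊕ 0x9A = 0xA9; E(K, 0xA9) = 0xF5.
C3: P3 ⊕ 0xF5 = 0x23; E(K, 0x23) = 0x57.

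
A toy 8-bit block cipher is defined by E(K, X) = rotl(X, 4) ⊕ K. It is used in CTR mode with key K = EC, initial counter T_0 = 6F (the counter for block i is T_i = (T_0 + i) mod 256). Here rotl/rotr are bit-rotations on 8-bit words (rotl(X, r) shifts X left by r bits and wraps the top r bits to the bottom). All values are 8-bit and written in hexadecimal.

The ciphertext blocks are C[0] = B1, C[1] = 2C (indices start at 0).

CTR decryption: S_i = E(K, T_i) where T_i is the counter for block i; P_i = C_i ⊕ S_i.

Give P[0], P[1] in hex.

P[0] = AB, P[1] = C7

P[0]: T = 6F, S = E(K, T) = 1A; B1 ⊕ 1A = AB.
P[1]: T = 70, S = E(K, T) = EB; 2C ⊕ EB = C7.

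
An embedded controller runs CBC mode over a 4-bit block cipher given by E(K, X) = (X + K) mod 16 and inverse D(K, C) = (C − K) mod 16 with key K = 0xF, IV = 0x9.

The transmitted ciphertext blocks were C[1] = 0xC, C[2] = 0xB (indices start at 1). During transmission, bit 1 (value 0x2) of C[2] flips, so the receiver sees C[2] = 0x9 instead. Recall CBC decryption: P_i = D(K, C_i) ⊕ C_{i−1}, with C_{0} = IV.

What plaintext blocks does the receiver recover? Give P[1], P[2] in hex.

P[1] = 0x4, P[2] = 0x6

Only C[2] changed, to 0x9. In CBC, a change in C_i garbles P_i and flips the same bit in P_{i+1}. Decrypting the received ciphertext:
P[1]: D(K, 0xC) = 0xD; 0xD ⊕ 0x9 = 0x4.
P[2]: D(K, 0x9) = 0xA; 0xA ⊕ 0xC = 0x6.
Blocks that differ from the original plaintext: P[2].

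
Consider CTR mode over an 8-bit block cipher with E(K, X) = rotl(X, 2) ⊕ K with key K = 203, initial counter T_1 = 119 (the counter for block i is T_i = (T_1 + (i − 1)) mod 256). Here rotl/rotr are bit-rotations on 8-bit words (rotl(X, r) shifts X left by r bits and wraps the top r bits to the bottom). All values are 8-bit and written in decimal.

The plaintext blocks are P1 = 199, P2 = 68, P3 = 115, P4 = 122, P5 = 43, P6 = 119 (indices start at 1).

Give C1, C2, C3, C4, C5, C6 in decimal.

C1 = 209, C2 = 110, C3 = 93, C4 = 88, C5 = 13, C6 = 77

CTR encryption: S_i = E(K, T_i) where T_i is the counter for block i; C_i = P_i ⊕ S_i.
C1: T = 119, S = E(K, T) = 22; 199 ⊕ 22 = 209.
C2: T = 120, S = E(K, T) = 42; 68 ⊕ 42 = 110.
C3: T = 121, S = E(K, T) = 46; 115 ⊕ 46 = 93.
C4: T = 122, S = E(K, T) = 34; 122 ⊕ 34 = 88.
C5: T = 123, S = E(K, T) = 38; 43 ⊕ 38 = 13.
C6: T = 124, S = E(K, T) = 58; 119 ⊕ 58 = 77.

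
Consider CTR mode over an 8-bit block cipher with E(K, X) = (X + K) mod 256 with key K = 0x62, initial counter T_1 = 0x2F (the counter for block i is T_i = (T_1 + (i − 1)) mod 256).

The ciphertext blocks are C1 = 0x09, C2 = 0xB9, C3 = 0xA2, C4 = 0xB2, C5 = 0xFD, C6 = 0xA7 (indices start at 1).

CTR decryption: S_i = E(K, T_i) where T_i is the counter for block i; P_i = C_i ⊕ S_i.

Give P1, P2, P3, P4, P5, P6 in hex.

P1: T = 0x2F, S = E(K, T) = 0x91; 0x09 ⊕ 0x91 = 0x98.
P2: T = 0x30, S = E(K, T) = 0x92; 0xB9 ⊕ 0x92 = 0x2B.
P3: T = 0x31, S = E(K, T) = 0x93; 0xA2 ⊕ 0x93 = 0x31.
P4: T = 0x32, S = E(K, T) = 0x94; 0xB2 ⊕ 0x94 = 0x26.
P5: T = 0x33, S = E(K, T) = 0x95; 0xFD ⊕ 0x95 = 0x68.
P6: T = 0x34, S = E(K, T) = 0x96; 0xA7 ⊕ 0x96 = 0x31.

P1 = 0x98, P2 = 0x2B, P3 = 0x31, P4 = 0x26, P5 = 0x68, P6 = 0x31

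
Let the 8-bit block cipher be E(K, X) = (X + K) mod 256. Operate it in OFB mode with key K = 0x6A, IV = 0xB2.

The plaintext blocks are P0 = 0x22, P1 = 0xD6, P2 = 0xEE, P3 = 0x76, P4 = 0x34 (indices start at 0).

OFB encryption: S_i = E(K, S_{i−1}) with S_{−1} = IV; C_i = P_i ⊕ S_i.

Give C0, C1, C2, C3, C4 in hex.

C0 = 0x3E, C1 = 0x50, C2 = 0x1E, C3 = 0x2C, C4 = 0xF0

C0: S = E(K, 0xB2) = 0x1C; 0x22 ⊕ 0x1C = 0x3E.
C1: S = E(K, 0x1C) = 0x86; 0xD6 ⊕ 0x86 = 0x50.
C2: S = E(K, 0x86) = 0xF0; 0xEE ⊕ 0xF0 = 0x1E.
C3: S = E(K, 0xF0) = 0x5A; 0x76 ⊕ 0x5A = 0x2C.
C4: S = E(K, 0x5A) = 0xC4; 0x34 ⊕ 0xC4 = 0xF0.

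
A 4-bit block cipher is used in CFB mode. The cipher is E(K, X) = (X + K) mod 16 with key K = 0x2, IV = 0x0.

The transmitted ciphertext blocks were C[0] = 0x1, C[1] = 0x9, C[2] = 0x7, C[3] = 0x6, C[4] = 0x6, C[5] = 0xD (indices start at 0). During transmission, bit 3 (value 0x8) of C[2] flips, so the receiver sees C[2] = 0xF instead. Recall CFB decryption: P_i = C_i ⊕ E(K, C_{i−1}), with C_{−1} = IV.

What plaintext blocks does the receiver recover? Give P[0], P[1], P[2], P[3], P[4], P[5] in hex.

Only C[2] changed, to 0xF. In CFB, a change in C_i flips the same bit in P_i and garbles P_{i+1}. Decrypting the received ciphertext:
P[0]: E(K, 0x0) = 0x2; 0x1 ⊕ 0x2 = 0x3.
P[1]: E(K, 0x1) = 0x3; 0x9 ⊕ 0x3 = 0xA.
P[2]: E(K, 0x9) = 0xB; 0xF ⊕ 0xB = 0x4.
P[3]: E(K, 0xF) = 0x1; 0x6 ⊕ 0x1 = 0x7.
P[4]: E(K, 0x6) = 0x8; 0x6 ⊕ 0x8 = 0xE.
P[5]: E(K, 0x6) = 0x8; 0xD ⊕ 0x8 = 0x5.
Blocks that differ from the original plaintext: P[2], P[3].

P[0] = 0x3, P[1] = 0xA, P[2] = 0x4, P[3] = 0x7, P[4] = 0xE, P[5] = 0x5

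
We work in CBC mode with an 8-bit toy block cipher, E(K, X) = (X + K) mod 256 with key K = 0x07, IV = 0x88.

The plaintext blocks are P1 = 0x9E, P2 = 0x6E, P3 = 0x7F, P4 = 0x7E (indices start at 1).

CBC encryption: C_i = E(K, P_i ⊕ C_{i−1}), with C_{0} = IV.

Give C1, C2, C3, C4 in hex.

C1 = 0x1D, C2 = 0x7A, C3 = 0x0C, C4 = 0x79

C1: P1 ⊕ 0x88 = 0x16; E(K, 0x16) = 0x1D.
C2: P2 ⊕ 0x1D = 0x73; E(K, 0x73) = 0x7A.
C3: P3 ⊕ 0x7A = 0x05; E(K, 0x05) = 0x0C.
C4: P4 ⊕ 0x0C = 0x72; E(K, 0x72) = 0x79.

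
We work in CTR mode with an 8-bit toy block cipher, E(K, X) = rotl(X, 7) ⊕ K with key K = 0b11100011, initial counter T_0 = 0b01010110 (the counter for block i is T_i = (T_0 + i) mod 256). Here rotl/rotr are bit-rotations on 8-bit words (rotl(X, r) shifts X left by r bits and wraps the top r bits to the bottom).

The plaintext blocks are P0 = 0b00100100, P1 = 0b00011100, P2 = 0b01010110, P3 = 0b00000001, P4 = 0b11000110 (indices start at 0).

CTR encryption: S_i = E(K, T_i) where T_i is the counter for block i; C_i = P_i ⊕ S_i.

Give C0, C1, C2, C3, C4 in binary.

C0: T = 0b01010110, S = E(K, T) = 0b11001000; 0b00100100 ⊕ 0b11001000 = 0b11101100.
C1: T = 0b01010111, S = E(K, T) = 0b01001000; 0b00011100 ⊕ 0b01001000 = 0b01010100.
C2: T = 0b01011000, S = E(K, T) = 0b11001111; 0b01010110 ⊕ 0b11001111 = 0b10011001.
C3: T = 0b01011001, S = E(K, T) = 0b01001111; 0b00000001 ⊕ 0b01001111 = 0b01001110.
C4: T = 0b01011010, S = E(K, T) = 0b11001110; 0b11000110 ⊕ 0b11001110 = 0b00001000.

C0 = 0b11101100, C1 = 0b01010100, C2 = 0b10011001, C3 = 0b01001110, C4 = 0b00001000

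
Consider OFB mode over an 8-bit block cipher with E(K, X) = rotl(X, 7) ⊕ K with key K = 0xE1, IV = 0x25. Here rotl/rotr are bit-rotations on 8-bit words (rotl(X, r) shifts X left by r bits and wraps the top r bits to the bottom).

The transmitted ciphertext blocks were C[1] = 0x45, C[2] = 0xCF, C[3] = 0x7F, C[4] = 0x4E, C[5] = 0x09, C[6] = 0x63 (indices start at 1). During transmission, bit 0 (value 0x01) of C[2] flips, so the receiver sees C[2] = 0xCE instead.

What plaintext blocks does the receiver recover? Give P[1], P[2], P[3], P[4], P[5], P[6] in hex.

P[1] = 0x36, P[2] = 0x96, P[3] = 0xB2, P[4] = 0x49, P[5] = 0x6B, P[6] = 0xB3

OFB decryption: S_i = E(K, S_{i−1}) with S_{0} = IV; P_i = C_i ⊕ S_i.
Only C[2] changed, to 0xCE. In OFB, a change in C_i flips the same bit in P_i only; the keystream is unaffected. Decrypting the received ciphertext:
P[1]: S = E(K, 0x25) = 0x73; 0x45 ⊕ 0x73 = 0x36.
P[2]: S = E(K, 0x73) = 0x58; 0xCE ⊕ 0x58 = 0x96.
P[3]: S = E(K, 0x58) = 0xCD; 0x7F ⊕ 0xCD = 0xB2.
P[4]: S = E(K, 0xCD) = 0x07; 0x4E ⊕ 0x07 = 0x49.
P[5]: S = E(K, 0x07) = 0x62; 0x09 ⊕ 0x62 = 0x6B.
P[6]: S = E(K, 0x62) = 0xD0; 0x63 ⊕ 0xD0 = 0xB3.
Blocks that differ from the original plaintext: P[2].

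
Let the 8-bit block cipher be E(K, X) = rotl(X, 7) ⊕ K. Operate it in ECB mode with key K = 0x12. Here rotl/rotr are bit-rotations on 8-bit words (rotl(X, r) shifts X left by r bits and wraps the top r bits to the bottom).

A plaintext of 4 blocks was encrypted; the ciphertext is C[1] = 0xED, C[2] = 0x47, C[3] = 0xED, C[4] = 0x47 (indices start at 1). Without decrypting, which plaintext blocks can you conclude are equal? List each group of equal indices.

ECB encrypts each block independently with the same key, so equal ciphertext blocks imply equal plaintext blocks.
C[1] = C[3] = 0xED, so P[1] = P[3].
C[2] = C[4] = 0x47, so P[2] = P[4].

P[1] = P[3]; P[2] = P[4]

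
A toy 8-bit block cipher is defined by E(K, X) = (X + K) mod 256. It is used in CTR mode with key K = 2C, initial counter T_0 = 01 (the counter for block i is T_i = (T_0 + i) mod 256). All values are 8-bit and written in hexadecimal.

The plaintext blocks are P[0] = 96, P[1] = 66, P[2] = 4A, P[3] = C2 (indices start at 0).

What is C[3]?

CTR encryption: S_i = E(K, T_i) where T_i is the counter for block i; C_i = P_i ⊕ S_i.
C[0]: T = 01, S = E(K, T) = 2D; 96 ⊕ 2D = BB.
C[1]: T = 02, S = E(K, T) = 2E; 66 ⊕ 2E = 48.
C[2]: T = 03, S = E(K, T) = 2F; 4A ⊕ 2F = 65.
C[3]: T = 04, S = E(K, T) = 30; C2 ⊕ 30 = F2.

C[3] = F2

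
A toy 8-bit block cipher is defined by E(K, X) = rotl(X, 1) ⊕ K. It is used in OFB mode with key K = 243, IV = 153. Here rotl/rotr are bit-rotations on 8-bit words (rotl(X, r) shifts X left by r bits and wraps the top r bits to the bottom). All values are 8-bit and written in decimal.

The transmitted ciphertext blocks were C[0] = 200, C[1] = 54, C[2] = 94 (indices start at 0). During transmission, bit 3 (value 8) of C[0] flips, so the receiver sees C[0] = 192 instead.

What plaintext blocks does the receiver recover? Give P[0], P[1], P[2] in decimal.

P[0] = 0, P[1] = 68, P[2] = 73

OFB decryption: S_i = E(K, S_{i−1}) with S_{−1} = IV; P_i = C_i ⊕ S_i.
Only C[0] changed, to 192. In OFB, a change in C_i flips the same bit in P_i only; the keystream is unaffected. Decrypting the received ciphertext:
P[0]: S = E(K, 153) = 192; 192 ⊕ 192 = 0.
P[1]: S = E(K, 192) = 114; 54 ⊕ 114 = 68.
P[2]: S = E(K, 114) = 23; 94 ⊕ 23 = 73.
Blocks that differ from the original plaintext: P[0].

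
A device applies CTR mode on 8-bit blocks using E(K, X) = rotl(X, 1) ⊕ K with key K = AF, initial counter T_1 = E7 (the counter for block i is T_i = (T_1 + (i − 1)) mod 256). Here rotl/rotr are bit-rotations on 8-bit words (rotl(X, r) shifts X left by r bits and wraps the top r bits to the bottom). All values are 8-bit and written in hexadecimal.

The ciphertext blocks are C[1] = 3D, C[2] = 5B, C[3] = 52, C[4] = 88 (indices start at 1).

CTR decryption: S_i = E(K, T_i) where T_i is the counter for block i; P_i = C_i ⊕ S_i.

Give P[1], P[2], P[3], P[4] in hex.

P[1]: T = E7, S = E(K, T) = 60; 3D ⊕ 60 = 5D.
P[2]: T = E8, S = E(K, T) = 7E; 5B ⊕ 7E = 25.
P[3]: T = E9, S = E(K, T) = 7C; 52 ⊕ 7C = 2E.
P[4]: T = EA, S = E(K, T) = 7A; 88 ⊕ 7A = F2.

P[1] = 5D, P[2] = 25, P[3] = 2E, P[4] = F2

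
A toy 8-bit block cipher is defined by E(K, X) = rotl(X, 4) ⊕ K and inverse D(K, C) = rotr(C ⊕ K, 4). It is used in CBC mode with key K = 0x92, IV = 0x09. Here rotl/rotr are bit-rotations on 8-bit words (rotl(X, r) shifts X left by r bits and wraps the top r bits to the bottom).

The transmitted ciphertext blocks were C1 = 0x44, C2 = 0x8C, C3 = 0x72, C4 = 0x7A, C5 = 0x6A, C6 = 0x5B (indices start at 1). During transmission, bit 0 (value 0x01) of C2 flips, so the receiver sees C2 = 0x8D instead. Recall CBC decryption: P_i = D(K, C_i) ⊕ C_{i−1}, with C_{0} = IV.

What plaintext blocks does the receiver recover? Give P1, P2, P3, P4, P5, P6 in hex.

Only C2 changed, to 0x8D. In CBC, a change in C_i garbles P_i and flips the same bit in P_{i+1}. Decrypting the received ciphertext:
P1: D(K, 0x44) = 0x6D; 0x6D ⊕ 0x09 = 0x64.
P2: D(K, 0x8D) = 0xF1; 0xF1 ⊕ 0x44 = 0xB5.
P3: D(K, 0x72) = 0x0E; 0x0E ⊕ 0x8D = 0x83.
P4: D(K, 0x7A) = 0x8E; 0x8E ⊕ 0x72 = 0xFC.
P5: D(K, 0x6A) = 0x8F; 0x8F ⊕ 0x7A = 0xF5.
P6: D(K, 0x5B) = 0x9C; 0x9C ⊕ 0x6A = 0xF6.
Blocks that differ from the original plaintext: P2, P3.

P1 = 0x64, P2 = 0xB5, P3 = 0x83, P4 = 0xFC, P5 = 0xF5, P6 = 0xF6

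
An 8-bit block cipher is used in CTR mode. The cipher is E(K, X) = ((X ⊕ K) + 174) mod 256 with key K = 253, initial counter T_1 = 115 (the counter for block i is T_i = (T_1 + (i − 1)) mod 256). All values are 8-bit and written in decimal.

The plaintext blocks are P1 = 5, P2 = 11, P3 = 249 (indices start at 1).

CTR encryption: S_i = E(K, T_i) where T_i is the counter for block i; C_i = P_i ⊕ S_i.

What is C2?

C1: T = 115, S = E(K, T) = 60; 5 ⊕ 60 = 57.
C2: T = 116, S = E(K, T) = 55; 11 ⊕ 55 = 60.

C2 = 60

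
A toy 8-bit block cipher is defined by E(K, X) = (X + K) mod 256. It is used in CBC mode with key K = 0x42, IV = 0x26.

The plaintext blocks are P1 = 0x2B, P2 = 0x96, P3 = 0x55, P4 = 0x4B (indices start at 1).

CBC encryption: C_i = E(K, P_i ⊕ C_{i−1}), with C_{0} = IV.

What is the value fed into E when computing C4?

C1: P1 ⊕ 0x26 = 0x0D; E(K, 0x0D) = 0x4F.
C2: P2 ⊕ 0x4F = 0xD9; E(K, 0xD9) = 0x1B.
C3: P3 ⊕ 0x1B = 0x4E; E(K, 0x4E) = 0x90.
C4: P4 ⊕ 0x90 = 0xDB; E(K, 0xDB) = 0x1D.
So the input to E for block 4 is 0xDB.

0xDB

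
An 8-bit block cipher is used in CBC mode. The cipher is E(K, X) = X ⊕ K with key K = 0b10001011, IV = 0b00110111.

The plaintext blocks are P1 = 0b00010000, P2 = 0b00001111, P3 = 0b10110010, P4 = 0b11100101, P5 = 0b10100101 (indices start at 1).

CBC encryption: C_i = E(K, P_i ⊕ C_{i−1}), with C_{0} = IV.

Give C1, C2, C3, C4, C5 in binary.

C1: P1 ⊕ 0b00110111 = 0b00100111; E(K, 0b00100111) = 0b10101100.
C2: P2 ⊕ 0b10101100 = 0b10100011; E(K, 0b10100011) = 0b00101000.
C3: P3 ⊕ 0b00101000 = 0b10011010; E(K, 0b10011010) = 0b00010001.
C4: P4 ⊕ 0b00010001 = 0b11110100; E(K, 0b11110100) = 0b01111111.
C5: P5 ⊕ 0b01111111 = 0b11011010; E(K, 0b11011010) = 0b01010001.

C1 = 0b10101100, C2 = 0b00101000, C3 = 0b00010001, C4 = 0b01111111, C5 = 0b01010001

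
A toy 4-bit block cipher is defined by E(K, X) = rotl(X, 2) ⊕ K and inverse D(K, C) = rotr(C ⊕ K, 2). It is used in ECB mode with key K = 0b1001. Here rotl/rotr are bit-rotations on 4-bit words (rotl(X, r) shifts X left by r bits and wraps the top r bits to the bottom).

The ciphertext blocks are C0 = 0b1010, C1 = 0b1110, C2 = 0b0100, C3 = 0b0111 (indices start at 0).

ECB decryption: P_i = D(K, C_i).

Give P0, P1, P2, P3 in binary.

P0: D(K, 0b1010) = 0b1100.
P1: D(K, 0b1110) = 0b1101.
P2: D(K, 0b0100) = 0b0111.
P3: D(K, 0b0111) = 0b1011.

P0 = 0b1100, P1 = 0b1101, P2 = 0b0111, P3 = 0b1011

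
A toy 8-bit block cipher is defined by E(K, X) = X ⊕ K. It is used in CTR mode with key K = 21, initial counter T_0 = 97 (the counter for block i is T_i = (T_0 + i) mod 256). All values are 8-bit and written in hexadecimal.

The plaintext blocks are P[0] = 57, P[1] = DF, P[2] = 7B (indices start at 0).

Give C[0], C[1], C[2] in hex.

C[0] = E1, C[1] = 66, C[2] = C3

CTR encryption: S_i = E(K, T_i) where T_i is the counter for block i; C_i = P_i ⊕ S_i.
C[0]: T = 97, S = E(K, T) = B6; 57 ⊕ B6 = E1.
C[1]: T = 98, S = E(K, T) = B9; DF ⊕ B9 = 66.
C[2]: T = 99, S = E(K, T) = B8; 7B ⊕ B8 = C3.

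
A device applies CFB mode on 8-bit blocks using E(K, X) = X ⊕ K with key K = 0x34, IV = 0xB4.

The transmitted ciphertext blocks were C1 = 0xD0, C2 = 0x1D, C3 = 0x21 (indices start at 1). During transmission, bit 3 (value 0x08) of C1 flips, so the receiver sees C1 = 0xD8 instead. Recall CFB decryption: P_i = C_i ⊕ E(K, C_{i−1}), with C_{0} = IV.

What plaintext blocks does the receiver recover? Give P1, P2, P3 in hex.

Only C1 changed, to 0xD8. In CFB, a change in C_i flips the same bit in P_i and garbles P_{i+1}. Decrypting the received ciphertext:
P1: E(K, 0xB4) = 0x80; 0xD8 ⊕ 0x80 = 0x58.
P2: E(K, 0xD8) = 0xEC; 0x1D ⊕ 0xEC = 0xF1.
P3: E(K, 0x1D) = 0x29; 0x21 ⊕ 0x29 = 0x08.
Blocks that differ from the original plaintext: P1, P2.

P1 = 0x58, P2 = 0xF1, P3 = 0x08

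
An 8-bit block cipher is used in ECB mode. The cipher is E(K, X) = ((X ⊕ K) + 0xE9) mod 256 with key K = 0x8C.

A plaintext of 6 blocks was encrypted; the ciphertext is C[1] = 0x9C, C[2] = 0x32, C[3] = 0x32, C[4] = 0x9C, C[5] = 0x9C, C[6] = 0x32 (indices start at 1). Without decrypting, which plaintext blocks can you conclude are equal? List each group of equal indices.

ECB encrypts each block independently with the same key, so equal ciphertext blocks imply equal plaintext blocks.
C[1] = C[4] = C[5] = 0x9C, so P[1] = P[4] = P[5].
C[2] = C[3] = C[6] = 0x32, so P[2] = P[3] = P[6].

P[1] = P[4] = P[5]; P[2] = P[3] = P[6]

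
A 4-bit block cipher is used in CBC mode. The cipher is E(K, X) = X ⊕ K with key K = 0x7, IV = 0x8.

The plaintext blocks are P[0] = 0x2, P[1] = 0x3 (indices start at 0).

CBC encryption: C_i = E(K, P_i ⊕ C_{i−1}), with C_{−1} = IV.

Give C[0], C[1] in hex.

C[0] = 0xD, C[1] = 0x9

C[0]: P[0] ⊕ 0x8 = 0xA; E(K, 0xA) = 0xD.
C[1]: P[1] ⊕ 0xD = 0xE; E(K, 0xE) = 0x9.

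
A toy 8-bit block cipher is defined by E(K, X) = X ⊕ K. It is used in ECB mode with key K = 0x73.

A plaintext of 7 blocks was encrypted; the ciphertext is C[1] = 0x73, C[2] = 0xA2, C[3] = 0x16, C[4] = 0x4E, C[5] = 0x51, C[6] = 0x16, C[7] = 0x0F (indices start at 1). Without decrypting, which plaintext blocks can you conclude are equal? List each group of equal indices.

ECB encrypts each block independently with the same key, so equal ciphertext blocks imply equal plaintext blocks.
C[3] = C[6] = 0x16, so P[3] = P[6].

P[3] = P[6]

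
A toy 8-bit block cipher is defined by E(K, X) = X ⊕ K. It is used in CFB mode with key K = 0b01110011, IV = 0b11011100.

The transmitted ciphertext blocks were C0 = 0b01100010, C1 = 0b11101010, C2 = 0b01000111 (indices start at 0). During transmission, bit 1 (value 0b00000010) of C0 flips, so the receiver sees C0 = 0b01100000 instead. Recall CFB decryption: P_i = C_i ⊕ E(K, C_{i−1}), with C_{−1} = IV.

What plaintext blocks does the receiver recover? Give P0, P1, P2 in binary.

P0 = 0b11001111, P1 = 0b11111001, P2 = 0b11011110

Only C0 changed, to 0b01100000. In CFB, a change in C_i flips the same bit in P_i and garbles P_{i+1}. Decrypting the received ciphertext:
P0: E(K, 0b11011100) = 0b10101111; 0b01100000 ⊕ 0b10101111 = 0b11001111.
P1: E(K, 0b01100000) = 0b00010011; 0b11101010 ⊕ 0b00010011 = 0b11111001.
P2: E(K, 0b11101010) = 0b10011001; 0b01000111 ⊕ 0b10011001 = 0b11011110.
Blocks that differ from the original plaintext: P0, P1.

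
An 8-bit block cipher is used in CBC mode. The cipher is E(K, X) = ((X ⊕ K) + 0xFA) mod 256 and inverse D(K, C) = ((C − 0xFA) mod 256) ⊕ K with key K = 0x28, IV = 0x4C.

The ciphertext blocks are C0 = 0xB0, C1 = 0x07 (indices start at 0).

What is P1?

P1 = 0x95

CBC decryption: P_i = D(K, C_i) ⊕ C_{i−1}, with C_{−1} = IV.
P1: D(K, 0x07) = 0x25; 0x25 ⊕ 0xB0 = 0x95.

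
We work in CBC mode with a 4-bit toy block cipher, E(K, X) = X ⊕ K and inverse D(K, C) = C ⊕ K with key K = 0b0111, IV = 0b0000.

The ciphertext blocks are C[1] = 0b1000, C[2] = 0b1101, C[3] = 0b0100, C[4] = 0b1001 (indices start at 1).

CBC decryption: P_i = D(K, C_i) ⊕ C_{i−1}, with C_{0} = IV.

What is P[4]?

P[4]: D(K, 0b1001) = 0b1110; 0b1110 ⊕ 0b0100 = 0b1010.

P[4] = 0b1010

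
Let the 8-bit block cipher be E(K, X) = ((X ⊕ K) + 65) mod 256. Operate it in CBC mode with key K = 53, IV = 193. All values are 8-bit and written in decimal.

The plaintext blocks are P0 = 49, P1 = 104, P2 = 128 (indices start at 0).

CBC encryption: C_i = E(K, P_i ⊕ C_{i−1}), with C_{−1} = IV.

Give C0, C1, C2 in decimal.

C0: P0 ⊕ 193 = 240; E(K, 240) = 6.
C1: P1 ⊕ 6 = 110; E(K, 110) = 156.
C2: P2 ⊕ 156 = 28; E(K, 28) = 106.

C0 = 6, C1 = 156, C2 = 106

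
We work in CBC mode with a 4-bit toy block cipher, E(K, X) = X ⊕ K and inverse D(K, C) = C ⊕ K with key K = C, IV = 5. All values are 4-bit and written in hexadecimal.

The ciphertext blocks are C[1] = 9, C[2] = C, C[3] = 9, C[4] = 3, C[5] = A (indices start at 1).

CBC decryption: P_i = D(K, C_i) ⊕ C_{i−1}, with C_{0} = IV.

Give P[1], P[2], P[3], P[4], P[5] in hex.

P[1]: D(K, 9) = 5; 5 ⊕ 5 = 0.
P[2]: D(K, C) = 0; 0 ⊕ 9 = 9.
P[3]: D(K, 9) = 5; 5 ⊕ C = 9.
P[4]: D(K, 3) = F; F ⊕ 9 = 6.
P[5]: D(K, A) = 6; 6 ⊕ 3 = 5.

P[1] = 0, P[2] = 9, P[3] = 9, P[4] = 6, P[5] = 5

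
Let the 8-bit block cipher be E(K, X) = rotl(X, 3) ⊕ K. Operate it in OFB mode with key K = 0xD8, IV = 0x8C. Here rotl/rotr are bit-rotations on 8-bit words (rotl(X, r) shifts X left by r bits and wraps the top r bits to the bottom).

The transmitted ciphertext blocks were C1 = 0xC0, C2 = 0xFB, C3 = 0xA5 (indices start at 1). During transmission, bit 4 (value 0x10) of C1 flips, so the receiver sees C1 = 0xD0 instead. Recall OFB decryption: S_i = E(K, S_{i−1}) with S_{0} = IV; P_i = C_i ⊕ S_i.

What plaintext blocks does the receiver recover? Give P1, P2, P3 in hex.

Only C1 changed, to 0xD0. In OFB, a change in C_i flips the same bit in P_i only; the keystream is unaffected. Decrypting the received ciphertext:
P1: S = E(K, 0x8C) = 0xBC; 0xD0 ⊕ 0xBC = 0x6C.
P2: S = E(K, 0xBC) = 0x3D; 0xFB ⊕ 0x3D = 0xC6.
P3: S = E(K, 0x3D) = 0x31; 0xA5 ⊕ 0x31 = 0x94.
Blocks that differ from the original plaintext: P1.

P1 = 0x6C, P2 = 0xC6, P3 = 0x94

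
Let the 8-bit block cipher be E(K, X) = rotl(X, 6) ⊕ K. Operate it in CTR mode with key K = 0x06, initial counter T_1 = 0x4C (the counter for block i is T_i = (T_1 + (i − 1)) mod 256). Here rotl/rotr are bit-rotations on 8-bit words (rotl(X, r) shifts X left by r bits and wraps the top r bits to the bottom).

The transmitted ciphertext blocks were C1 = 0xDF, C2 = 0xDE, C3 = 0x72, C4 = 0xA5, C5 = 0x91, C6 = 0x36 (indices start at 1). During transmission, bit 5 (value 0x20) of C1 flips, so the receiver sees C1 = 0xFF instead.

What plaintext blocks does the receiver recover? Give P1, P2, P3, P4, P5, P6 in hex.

P1 = 0xEA, P2 = 0x8B, P3 = 0xE7, P4 = 0x70, P5 = 0x83, P6 = 0x64

CTR decryption: S_i = E(K, T_i) where T_i is the counter for block i; P_i = C_i ⊕ S_i.
Only C1 changed, to 0xFF. In CTR, a change in C_i flips the same bit in P_i only; the keystream is unaffected. Decrypting the received ciphertext:
P1: T = 0x4C, S = E(K, T) = 0x15; 0xFF ⊕ 0x15 = 0xEA.
P2: T = 0x4D, S = E(K, T) = 0x55; 0xDE ⊕ 0x55 = 0x8B.
P3: T = 0x4E, S = E(K, T) = 0x95; 0x72 ⊕ 0x95 = 0xE7.
P4: T = 0x4F, S = E(K, T) = 0xD5; 0xA5 ⊕ 0xD5 = 0x70.
P5: T = 0x50, S = E(K, T) = 0x12; 0x91 ⊕ 0x12 = 0x83.
P6: T = 0x51, S = E(K, T) = 0x52; 0x36 ⊕ 0x52 = 0x64.
Blocks that differ from the original plaintext: P1.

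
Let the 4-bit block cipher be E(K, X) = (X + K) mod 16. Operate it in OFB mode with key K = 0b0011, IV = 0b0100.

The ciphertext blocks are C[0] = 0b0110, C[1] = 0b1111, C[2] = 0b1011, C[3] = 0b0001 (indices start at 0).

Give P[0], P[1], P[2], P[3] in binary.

OFB decryption: S_i = E(K, S_{i−1}) with S_{−1} = IV; P_i = C_i ⊕ S_i.
P[0]: S = E(K, 0b0100) = 0b0111; 0b0110 ⊕ 0b0111 = 0b0001.
P[1]: S = E(K, 0b0111) = 0b1010; 0b1111 ⊕ 0b1010 = 0b0101.
P[2]: S = E(K, 0b1010) = 0b1101; 0b1011 ⊕ 0b1101 = 0b0110.
P[3]: S = E(K, 0b1101) = 0b0000; 0b0001 ⊕ 0b0000 = 0b0001.

P[0] = 0b0001, P[1] = 0b0101, P[2] = 0b0110, P[3] = 0b0001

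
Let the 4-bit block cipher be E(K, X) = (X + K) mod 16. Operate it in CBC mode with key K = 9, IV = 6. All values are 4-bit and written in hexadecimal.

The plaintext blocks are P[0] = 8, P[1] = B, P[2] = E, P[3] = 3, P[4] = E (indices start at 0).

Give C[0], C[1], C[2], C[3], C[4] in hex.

CBC encryption: C_i = E(K, P_i ⊕ C_{i−1}), with C_{−1} = IV.
C[0]: P[0] ⊕ 6 = E; E(K, E) = 7.
C[1]: P[1] ⊕ 7 = C; E(K, C) = 5.
C[2]: P[2] ⊕ 5 = B; E(K, B) = 4.
C[3]: P[3] ⊕ 4 = 7; E(K, 7) = 0.
C[4]: P[4] ⊕ 0 = E; E(K, E) = 7.

C[0] = 7, C[1] = 5, C[2] = 4, C[3] = 0, C[4] = 7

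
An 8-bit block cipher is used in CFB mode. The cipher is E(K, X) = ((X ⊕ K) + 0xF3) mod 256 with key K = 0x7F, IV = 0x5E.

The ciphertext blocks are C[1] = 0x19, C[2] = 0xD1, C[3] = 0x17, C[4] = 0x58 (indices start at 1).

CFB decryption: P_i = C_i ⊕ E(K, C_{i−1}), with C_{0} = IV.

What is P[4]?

P[4] = 0x03

P[4]: E(K, 0x17) = 0x5B; 0x58 ⊕ 0x5B = 0x03.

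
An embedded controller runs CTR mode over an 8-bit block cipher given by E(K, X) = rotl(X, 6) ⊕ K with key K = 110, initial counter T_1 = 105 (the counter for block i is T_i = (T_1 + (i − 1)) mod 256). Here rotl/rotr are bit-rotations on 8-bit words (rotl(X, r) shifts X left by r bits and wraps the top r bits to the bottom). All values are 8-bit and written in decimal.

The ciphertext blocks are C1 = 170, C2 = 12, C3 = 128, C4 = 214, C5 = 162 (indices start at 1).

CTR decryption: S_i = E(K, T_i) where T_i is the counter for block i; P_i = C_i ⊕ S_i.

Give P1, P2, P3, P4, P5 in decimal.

P1 = 158, P2 = 248, P3 = 52, P4 = 163, P5 = 151

P1: T = 105, S = E(K, T) = 52; 170 ⊕ 52 = 158.
P2: T = 106, S = E(K, T) = 244; 12 ⊕ 244 = 248.
P3: T = 107, S = E(K, T) = 180; 128 ⊕ 180 = 52.
P4: T = 108, S = E(K, T) = 117; 214 ⊕ 117 = 163.
P5: T = 109, S = E(K, T) = 53; 162 ⊕ 53 = 151.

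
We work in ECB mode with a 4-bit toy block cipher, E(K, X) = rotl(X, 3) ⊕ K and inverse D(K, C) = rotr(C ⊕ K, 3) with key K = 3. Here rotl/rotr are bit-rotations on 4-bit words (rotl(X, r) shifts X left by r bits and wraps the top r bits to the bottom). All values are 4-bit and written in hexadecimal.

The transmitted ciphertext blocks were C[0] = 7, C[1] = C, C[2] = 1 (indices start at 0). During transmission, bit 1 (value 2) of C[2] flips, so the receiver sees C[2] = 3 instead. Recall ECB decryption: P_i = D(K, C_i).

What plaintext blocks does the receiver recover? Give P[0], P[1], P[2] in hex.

P[0] = 8, P[1] = F, P[2] = 0

Only C[2] changed, to 3. In ECB, a change in C_i affects only P_i. Decrypting the received ciphertext:
P[0]: D(K, 7) = 8.
P[1]: D(K, C) = F.
P[2]: D(K, 3) = 0.
Blocks that differ from the original plaintext: P[2].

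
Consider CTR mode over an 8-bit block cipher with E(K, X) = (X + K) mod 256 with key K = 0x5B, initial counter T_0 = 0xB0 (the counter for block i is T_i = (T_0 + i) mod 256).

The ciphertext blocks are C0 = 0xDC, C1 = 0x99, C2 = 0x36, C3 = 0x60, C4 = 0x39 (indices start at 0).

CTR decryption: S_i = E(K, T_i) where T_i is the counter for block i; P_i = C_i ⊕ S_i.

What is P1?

P1: T = 0xB1, S = E(K, T) = 0x0C; 0x99 ⊕ 0x0C = 0x95.

P1 = 0x95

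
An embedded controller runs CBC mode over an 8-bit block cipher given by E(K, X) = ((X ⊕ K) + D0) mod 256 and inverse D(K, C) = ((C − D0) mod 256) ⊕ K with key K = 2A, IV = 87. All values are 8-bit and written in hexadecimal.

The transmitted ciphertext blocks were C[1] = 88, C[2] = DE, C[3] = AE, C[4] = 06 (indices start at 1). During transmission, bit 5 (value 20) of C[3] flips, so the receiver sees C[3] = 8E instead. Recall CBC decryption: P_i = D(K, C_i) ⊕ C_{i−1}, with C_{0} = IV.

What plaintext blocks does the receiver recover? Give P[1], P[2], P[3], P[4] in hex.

P[1] = 15, P[2] = AC, P[3] = 4A, P[4] = 92

Only C[3] changed, to 8E. In CBC, a change in C_i garbles P_i and flips the same bit in P_{i+1}. Decrypting the received ciphertext:
P[1]: D(K, 88) = 92; 92 ⊕ 87 = 15.
P[2]: D(K, DE) = 24; 24 ⊕ 88 = AC.
P[3]: D(K, 8E) = 94; 94 ⊕ DE = 4A.
P[4]: D(K, 06) = 1C; 1C ⊕ 8E = 92.
Blocks that differ from the original plaintext: P[3], P[4].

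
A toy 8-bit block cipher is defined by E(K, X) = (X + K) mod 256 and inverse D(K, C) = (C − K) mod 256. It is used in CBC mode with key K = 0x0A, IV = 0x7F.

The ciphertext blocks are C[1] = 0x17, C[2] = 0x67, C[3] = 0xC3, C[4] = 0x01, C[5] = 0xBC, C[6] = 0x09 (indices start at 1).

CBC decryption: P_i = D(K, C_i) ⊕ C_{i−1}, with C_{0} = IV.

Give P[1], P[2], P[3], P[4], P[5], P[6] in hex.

P[1] = 0x72, P[2] = 0x4A, P[3] = 0xDE, P[4] = 0x34, P[5] = 0xB3, P[6] = 0x43

P[1]: D(K, 0x17) = 0x0D; 0x0D ⊕ 0x7F = 0x72.
P[2]: D(K, 0x67) = 0x5D; 0x5D ⊕ 0x17 = 0x4A.
P[3]: D(K, 0xC3) = 0xB9; 0xB9 ⊕ 0x67 = 0xDE.
P[4]: D(K, 0x01) = 0xF7; 0xF7 ⊕ 0xC3 = 0x34.
P[5]: D(K, 0xBC) = 0xB2; 0xB2 ⊕ 0x01 = 0xB3.
P[6]: D(K, 0x09) = 0xFF; 0xFF ⊕ 0xBC = 0x43.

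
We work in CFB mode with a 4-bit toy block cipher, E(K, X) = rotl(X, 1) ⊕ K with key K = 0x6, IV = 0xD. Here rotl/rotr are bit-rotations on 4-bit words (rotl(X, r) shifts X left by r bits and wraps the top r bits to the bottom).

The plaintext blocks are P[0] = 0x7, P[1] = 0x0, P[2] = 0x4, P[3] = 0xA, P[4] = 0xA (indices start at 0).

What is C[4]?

C[4] = 0x4

CFB encryption: C_i = P_i ⊕ E(K, C_{i−1}), with C_{−1} = IV.
C[0]: E(K, 0xD) = 0xD; 0x7 ⊕ 0xD = 0xA.
C[1]: E(K, 0xA) = 0x3; 0x0 ⊕ 0x3 = 0x3.
C[2]: E(K, 0x3) = 0x0; 0x4 ⊕ 0x0 = 0x4.
C[3]: E(K, 0x4) = 0xE; 0xA ⊕ 0xE = 0x4.
C[4]: E(K, 0x4) = 0xE; 0xA ⊕ 0xE = 0x4.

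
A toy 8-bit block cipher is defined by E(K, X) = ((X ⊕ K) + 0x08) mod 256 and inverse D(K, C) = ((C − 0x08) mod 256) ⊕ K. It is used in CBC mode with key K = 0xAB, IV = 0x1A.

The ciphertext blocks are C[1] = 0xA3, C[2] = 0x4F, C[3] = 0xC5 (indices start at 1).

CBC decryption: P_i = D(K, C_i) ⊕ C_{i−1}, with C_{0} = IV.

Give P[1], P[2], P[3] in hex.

P[1]: D(K, 0xA3) = 0x30; 0x30 ⊕ 0x1A = 0x2A.
P[2]: D(K, 0x4F) = 0xEC; 0xEC ⊕ 0xA3 = 0x4F.
P[3]: D(K, 0xC5) = 0x16; 0x16 ⊕ 0x4F = 0x59.

P[1] = 0x2A, P[2] = 0x4F, P[3] = 0x59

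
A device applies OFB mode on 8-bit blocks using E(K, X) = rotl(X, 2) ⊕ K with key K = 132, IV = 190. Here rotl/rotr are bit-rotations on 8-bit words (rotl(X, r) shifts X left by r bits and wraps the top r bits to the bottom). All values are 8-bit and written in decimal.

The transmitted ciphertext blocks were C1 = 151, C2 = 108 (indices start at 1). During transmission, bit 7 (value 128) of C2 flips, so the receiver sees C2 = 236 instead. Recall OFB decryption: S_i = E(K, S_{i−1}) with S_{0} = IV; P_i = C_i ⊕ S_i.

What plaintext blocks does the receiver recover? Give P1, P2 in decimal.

Only C2 changed, to 236. In OFB, a change in C_i flips the same bit in P_i only; the keystream is unaffected. Decrypting the received ciphertext:
P1: S = E(K, 190) = 126; 151 ⊕ 126 = 233.
P2: S = E(K, 126) = 125; 236 ⊕ 125 = 145.
Blocks that differ from the original plaintext: P2.

P1 = 233, P2 = 145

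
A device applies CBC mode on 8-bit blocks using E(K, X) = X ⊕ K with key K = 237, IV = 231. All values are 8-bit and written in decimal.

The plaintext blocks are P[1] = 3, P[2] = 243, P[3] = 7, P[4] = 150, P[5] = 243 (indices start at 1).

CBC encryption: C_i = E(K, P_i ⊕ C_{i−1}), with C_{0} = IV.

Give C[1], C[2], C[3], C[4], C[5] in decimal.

C[1]: P[1] ⊕ 231 = 228; E(K, 228) = 9.
C[2]: P[2] ⊕ 9 = 250; E(K, 250) = 23.
C[3]: P[3] ⊕ 23 = 16; E(K, 16) = 253.
C[4]: P[4] ⊕ 253 = 107; E(K, 107) = 134.
C[5]: P[5] ⊕ 134 = 117; E(K, 117) = 152.

C[1] = 9, C[2] = 23, C[3] = 253, C[4] = 134, C[5] = 152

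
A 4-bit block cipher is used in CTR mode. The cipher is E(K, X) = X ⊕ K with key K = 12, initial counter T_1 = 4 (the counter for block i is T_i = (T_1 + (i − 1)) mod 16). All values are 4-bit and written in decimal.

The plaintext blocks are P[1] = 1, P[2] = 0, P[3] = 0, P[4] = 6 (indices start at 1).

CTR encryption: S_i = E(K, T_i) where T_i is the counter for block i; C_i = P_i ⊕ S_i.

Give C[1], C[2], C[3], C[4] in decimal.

C[1] = 9, C[2] = 9, C[3] = 10, C[4] = 13

C[1]: T = 4, S = E(K, T) = 8; 1 ⊕ 8 = 9.
C[2]: T = 5, S = E(K, T) = 9; 0 ⊕ 9 = 9.
C[3]: T = 6, S = E(K, T) = 10; 0 ⊕ 10 = 10.
C[4]: T = 7, S = E(K, T) = 11; 6 ⊕ 11 = 13.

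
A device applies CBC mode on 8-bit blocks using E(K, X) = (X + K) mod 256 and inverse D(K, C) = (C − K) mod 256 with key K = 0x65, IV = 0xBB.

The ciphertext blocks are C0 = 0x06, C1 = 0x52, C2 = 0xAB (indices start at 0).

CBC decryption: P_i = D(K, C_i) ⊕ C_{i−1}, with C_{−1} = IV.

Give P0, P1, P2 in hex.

P0: D(K, 0x06) = 0xA1; 0xA1 ⊕ 0xBB = 0x1A.
P1: D(K, 0x52) = 0xED; 0xED ⊕ 0x06 = 0xEB.
P2: D(K, 0xAB) = 0x46; 0x46 ⊕ 0x52 = 0x14.

P0 = 0x1A, P1 = 0xEB, P2 = 0x14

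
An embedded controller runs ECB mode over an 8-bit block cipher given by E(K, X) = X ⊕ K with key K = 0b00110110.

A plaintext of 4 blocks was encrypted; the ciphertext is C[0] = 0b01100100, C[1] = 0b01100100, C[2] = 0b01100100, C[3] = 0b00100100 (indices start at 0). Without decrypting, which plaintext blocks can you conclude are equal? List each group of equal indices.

ECB encrypts each block independently with the same key, so equal ciphertext blocks imply equal plaintext blocks.
C[0] = C[1] = C[2] = 0b01100100, so P[0] = P[1] = P[2].

P[0] = P[1] = P[2]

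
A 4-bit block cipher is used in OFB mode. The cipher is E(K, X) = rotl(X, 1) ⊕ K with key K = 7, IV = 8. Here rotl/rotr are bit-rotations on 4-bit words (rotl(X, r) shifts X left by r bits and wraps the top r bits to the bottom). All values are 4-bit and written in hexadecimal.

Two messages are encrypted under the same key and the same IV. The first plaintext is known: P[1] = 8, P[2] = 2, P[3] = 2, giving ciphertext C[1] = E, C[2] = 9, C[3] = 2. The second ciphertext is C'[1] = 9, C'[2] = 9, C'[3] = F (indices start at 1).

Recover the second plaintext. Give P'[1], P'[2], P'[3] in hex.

In OFB with a reused IV, both messages share the same keystream S_i, so C_i ⊕ C'_i = P_i ⊕ P'_i and thus P'_i = P_i ⊕ C_i ⊕ C'_i.
P'[1]: 8 ⊕ E ⊕ 9 = F.
P'[2]: 2 ⊕ 9 ⊕ 9 = 2.
P'[3]: 2 ⊕ 2 ⊕ F = F.

P'[1] = F, P'[2] = 2, P'[3] = F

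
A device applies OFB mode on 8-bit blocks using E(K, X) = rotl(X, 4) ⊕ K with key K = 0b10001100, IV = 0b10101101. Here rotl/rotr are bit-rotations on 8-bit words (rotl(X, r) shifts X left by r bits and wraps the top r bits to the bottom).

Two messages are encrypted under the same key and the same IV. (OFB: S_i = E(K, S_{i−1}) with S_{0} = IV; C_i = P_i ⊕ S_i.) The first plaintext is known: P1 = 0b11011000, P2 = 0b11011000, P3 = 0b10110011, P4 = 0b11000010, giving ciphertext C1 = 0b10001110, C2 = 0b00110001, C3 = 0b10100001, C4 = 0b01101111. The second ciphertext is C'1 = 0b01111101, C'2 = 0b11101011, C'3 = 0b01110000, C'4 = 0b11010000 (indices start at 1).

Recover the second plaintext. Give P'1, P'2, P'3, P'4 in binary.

In OFB with a reused IV, both messages share the same keystream S_i, so C_i ⊕ C'_i = P_i ⊕ P'_i and thus P'_i = P_i ⊕ C_i ⊕ C'_i.
P'1: 0b11011000 ⊕ 0b10001110 ⊕ 0b01111101 = 0b00101011.
P'2: 0b11011000 ⊕ 0b00110001 ⊕ 0b11101011 = 0b00000010.
P'3: 0b10110011 ⊕ 0b10100001 ⊕ 0b01110000 = 0b01100010.
P'4: 0b11000010 ⊕ 0b01101111 ⊕ 0b11010000 = 0b01111101.

P'1 = 0b00101011, P'2 = 0b00000010, P'3 = 0b01100010, P'4 = 0b01111101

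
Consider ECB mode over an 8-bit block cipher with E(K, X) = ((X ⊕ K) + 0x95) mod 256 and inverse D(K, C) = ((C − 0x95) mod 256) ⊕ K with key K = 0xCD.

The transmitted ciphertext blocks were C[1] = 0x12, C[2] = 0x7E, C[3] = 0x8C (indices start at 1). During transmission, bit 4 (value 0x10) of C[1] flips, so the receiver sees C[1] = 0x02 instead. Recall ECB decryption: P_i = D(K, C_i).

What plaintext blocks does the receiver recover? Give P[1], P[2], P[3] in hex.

Only C[1] changed, to 0x02. In ECB, a change in C_i affects only P_i. Decrypting the received ciphertext:
P[1]: D(K, 0x02) = 0xA0.
P[2]: D(K, 0x7E) = 0x24.
P[3]: D(K, 0x8C) = 0x3A.
Blocks that differ from the original plaintext: P[1].

P[1] = 0xA0, P[2] = 0x24, P[3] = 0x3A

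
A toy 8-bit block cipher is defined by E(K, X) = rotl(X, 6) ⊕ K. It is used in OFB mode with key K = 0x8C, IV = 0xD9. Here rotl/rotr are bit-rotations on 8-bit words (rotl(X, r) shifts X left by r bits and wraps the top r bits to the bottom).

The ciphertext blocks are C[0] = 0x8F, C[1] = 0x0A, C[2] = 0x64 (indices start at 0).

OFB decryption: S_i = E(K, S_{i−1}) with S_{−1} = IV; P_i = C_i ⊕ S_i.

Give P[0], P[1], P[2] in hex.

P[0] = 0x75, P[1] = 0x38, P[2] = 0x64

P[0]: S = E(K, 0xD9) = 0xFA; 0x8F ⊕ 0xFA = 0x75.
P[1]: S = E(K, 0xFA) = 0x32; 0x0A ⊕ 0x32 = 0x38.
P[2]: S = E(K, 0x32) = 0x00; 0x64 ⊕ 0x00 = 0x64.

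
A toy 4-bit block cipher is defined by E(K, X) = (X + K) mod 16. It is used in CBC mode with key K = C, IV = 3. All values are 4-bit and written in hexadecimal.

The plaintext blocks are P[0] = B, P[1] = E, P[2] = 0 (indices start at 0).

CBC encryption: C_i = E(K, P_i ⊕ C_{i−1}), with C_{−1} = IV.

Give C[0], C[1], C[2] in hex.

C[0] = 4, C[1] = 6, C[2] = 2

C[0]: P[0] ⊕ 3 = 8; E(K, 8) = 4.
C[1]: P[1] ⊕ 4 = A; E(K, A) = 6.
C[2]: P[2] ⊕ 6 = 6; E(K, 6) = 2.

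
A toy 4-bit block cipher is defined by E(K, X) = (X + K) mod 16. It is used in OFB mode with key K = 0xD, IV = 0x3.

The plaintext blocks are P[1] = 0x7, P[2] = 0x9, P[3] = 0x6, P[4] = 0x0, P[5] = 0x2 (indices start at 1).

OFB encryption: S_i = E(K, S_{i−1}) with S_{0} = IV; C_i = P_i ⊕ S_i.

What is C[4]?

C[1]: S = E(K, 0x3) = 0x0; 0x7 ⊕ 0x0 = 0x7.
C[2]: S = E(K, 0x0) = 0xD; 0x9 ⊕ 0xD = 0x4.
C[3]: S = E(K, 0xD) = 0xA; 0x6 ⊕ 0xA = 0xC.
C[4]: S = E(K, 0xA) = 0x7; 0x0 ⊕ 0x7 = 0x7.

C[4] = 0x7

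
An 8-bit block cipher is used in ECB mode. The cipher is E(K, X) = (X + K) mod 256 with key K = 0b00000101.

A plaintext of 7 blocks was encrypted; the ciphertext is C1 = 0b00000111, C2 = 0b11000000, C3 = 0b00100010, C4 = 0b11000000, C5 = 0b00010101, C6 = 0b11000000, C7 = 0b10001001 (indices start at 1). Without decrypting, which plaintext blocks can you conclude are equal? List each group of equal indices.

P2 = P4 = P6

ECB encrypts each block independently with the same key, so equal ciphertext blocks imply equal plaintext blocks.
C2 = C4 = C6 = 0b11000000, so P2 = P4 = P6.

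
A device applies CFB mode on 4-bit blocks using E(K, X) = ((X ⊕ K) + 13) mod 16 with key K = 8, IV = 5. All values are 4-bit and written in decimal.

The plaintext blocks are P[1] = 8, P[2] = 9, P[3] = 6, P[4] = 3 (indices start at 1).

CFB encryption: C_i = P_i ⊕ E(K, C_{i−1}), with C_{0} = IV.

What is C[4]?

C[4] = 9

C[1]: E(K, 5) = 10; 8 ⊕ 10 = 2.
C[2]: E(K, 2) = 7; 9 ⊕ 7 = 14.
C[3]: E(K, 14) = 3; 6 ⊕ 3 = 5.
C[4]: E(K, 5) = 10; 3 ⊕ 10 = 9.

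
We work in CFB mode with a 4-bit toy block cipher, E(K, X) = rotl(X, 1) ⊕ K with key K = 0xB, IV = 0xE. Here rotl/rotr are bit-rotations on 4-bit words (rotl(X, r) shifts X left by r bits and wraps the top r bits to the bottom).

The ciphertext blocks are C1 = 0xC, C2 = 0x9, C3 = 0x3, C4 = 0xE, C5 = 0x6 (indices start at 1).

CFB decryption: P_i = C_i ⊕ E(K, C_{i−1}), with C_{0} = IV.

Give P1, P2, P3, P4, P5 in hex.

P1 = 0xA, P2 = 0xB, P3 = 0xB, P4 = 0x3, P5 = 0x0

P1: E(K, 0xE) = 0x6; 0xC ⊕ 0x6 = 0xA.
P2: E(K, 0xC) = 0x2; 0x9 ⊕ 0x2 = 0xB.
P3: E(K, 0x9) = 0x8; 0x3 ⊕ 0x8 = 0xB.
P4: E(K, 0x3) = 0xD; 0xE ⊕ 0xD = 0x3.
P5: E(K, 0xE) = 0x6; 0x6 ⊕ 0x6 = 0x0.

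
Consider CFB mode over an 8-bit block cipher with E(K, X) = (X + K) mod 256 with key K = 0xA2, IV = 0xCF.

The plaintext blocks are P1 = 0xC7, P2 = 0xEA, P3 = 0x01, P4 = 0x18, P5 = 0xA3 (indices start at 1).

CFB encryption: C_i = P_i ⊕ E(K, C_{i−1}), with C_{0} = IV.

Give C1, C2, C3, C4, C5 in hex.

C1: E(K, 0xCF) = 0x71; 0xC7 ⊕ 0x71 = 0xB6.
C2: E(K, 0xB6) = 0x58; 0xEA ⊕ 0x58 = 0xB2.
C3: E(K, 0xB2) = 0x54; 0x01 ⊕ 0x54 = 0x55.
C4: E(K, 0x55) = 0xF7; 0x18 ⊕ 0xF7 = 0xEF.
C5: E(K, 0xEF) = 0x91; 0xA3 ⊕ 0x91 = 0x32.

C1 = 0xB6, C2 = 0xB2, C3 = 0x55, C4 = 0xEF, C5 = 0x32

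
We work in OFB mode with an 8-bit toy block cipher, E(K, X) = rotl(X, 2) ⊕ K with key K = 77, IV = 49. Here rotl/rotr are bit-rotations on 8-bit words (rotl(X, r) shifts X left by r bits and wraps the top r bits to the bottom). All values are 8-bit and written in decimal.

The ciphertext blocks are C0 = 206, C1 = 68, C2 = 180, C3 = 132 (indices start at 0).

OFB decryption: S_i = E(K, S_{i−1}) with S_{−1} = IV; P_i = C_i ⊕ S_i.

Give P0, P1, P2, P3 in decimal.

P0: S = E(K, 49) = 137; 206 ⊕ 137 = 71.
P1: S = E(K, 137) = 107; 68 ⊕ 107 = 47.
P2: S = E(K, 107) = 224; 180 ⊕ 224 = 84.
P3: S = E(K, 224) = 206; 132 ⊕ 206 = 74.

P0 = 71, P1 = 47, P2 = 84, P3 = 74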